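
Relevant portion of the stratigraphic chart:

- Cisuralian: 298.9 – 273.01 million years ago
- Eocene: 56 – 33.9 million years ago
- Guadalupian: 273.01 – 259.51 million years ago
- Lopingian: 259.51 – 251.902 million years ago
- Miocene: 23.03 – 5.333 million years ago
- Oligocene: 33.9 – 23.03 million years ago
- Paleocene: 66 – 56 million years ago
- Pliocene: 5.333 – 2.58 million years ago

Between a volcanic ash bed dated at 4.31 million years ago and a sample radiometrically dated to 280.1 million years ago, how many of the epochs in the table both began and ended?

280.1 Ma sits inside the Cisuralian (298.9–273.01) and 4.31 Ma inside the Pliocene (5.333–2.58); neither of those is wholly between the two dates.
The listed epochs lying completely between them are Guadalupian, Lopingian, Paleocene, Eocene, Oligocene, Miocene — 6 in all.

6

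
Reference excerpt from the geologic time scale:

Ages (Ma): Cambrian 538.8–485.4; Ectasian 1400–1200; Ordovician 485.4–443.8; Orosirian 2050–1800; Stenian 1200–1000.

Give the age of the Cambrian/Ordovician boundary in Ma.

The Cambrian ends and the Ordovician begins at 485.4 Ma.

485.4 Ma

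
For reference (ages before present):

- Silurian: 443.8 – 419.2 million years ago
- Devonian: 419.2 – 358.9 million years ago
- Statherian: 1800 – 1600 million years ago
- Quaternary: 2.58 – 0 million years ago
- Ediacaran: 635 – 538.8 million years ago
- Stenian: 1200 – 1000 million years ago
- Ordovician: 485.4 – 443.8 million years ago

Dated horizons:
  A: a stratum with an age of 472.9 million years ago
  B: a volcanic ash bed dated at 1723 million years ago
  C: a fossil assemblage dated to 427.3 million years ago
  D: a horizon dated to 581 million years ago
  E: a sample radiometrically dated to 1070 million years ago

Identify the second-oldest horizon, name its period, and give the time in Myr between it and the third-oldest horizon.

Larger Ma means older, so oldest first: B 1723 > E 1070 > D 581 > A 472.9 > C 427.3.
Counting 2 along gives E (1070 Ma); the excerpt puts that inside the Stenian, 1200–1000 Ma.
Next in line is D (581 Ma), and 1070 − 581 = 489 Myr.

E, in the Stenian; 489 million years to D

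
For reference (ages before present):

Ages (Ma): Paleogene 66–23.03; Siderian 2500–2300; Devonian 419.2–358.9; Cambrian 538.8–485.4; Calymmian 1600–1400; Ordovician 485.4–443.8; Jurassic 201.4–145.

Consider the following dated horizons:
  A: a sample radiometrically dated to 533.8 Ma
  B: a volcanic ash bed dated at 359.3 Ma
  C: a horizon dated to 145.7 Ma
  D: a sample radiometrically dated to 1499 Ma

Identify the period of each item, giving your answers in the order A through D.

Match each age against the start–end ranges in the excerpt: A = 533.8 Ma → Cambrian (538.8–485.4); B = 359.3 Ma → Devonian (419.2–358.9); C = 145.7 Ma → Jurassic (201.4–145); D = 1499 Ma → Calymmian (1600–1400).

A — Cambrian; B — Devonian; C — Jurassic; D — Calymmian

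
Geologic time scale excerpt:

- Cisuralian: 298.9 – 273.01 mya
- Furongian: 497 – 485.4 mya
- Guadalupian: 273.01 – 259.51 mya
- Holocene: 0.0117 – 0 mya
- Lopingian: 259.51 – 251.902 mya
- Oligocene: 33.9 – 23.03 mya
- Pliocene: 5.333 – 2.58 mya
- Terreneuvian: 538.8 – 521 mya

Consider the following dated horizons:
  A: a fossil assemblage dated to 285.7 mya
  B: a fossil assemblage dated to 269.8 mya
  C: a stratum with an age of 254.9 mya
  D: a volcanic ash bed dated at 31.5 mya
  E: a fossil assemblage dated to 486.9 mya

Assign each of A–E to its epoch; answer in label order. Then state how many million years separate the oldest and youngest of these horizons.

A — Cisuralian; B — Guadalupian; C — Lopingian; D — Oligocene; E — Furongian; span 455.4 million years

Match each age against the start–end ranges in the excerpt: A = 285.7 Ma → Cisuralian (298.9–273.01); B = 269.8 Ma → Guadalupian (273.01–259.51); C = 254.9 Ma → Lopingian (259.51–251.902); D = 31.5 Ma → Oligocene (33.9–23.03); E = 486.9 Ma → Furongian (497–485.4).
The largest age is 486.9 Ma and the smallest is 31.5 Ma; their difference is 455.4 Myr.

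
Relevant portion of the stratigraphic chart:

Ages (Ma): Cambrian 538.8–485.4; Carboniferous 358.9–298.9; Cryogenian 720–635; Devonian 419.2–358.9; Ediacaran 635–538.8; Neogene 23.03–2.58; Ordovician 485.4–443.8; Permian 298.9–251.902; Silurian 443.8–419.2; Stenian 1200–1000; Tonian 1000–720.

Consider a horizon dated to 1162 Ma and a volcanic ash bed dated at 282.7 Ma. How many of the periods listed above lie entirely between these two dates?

8

1162 Ma sits inside the Stenian (1200–1000) and 282.7 Ma inside the Permian (298.9–251.902); neither of those is wholly between the two dates.
The listed periods lying completely between them are Tonian, Cryogenian, Ediacaran, Cambrian, Ordovician, Silurian, Devonian, Carboniferous — 8 in all.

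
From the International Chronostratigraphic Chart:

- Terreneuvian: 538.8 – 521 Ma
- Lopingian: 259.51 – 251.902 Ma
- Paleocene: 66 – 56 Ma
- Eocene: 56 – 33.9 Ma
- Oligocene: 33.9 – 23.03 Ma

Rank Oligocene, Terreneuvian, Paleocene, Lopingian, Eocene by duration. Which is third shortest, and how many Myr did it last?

Durations: Oligocene 10.87; Terreneuvian 17.8; Paleocene 10; Lopingian 7.608; Eocene 22.1 Myr.
Sorted shortest-first: Lopingian (7.608), Paleocene (10), Oligocene (10.87), Terreneuvian (17.8), Eocene (22.1).
The third shortest is Oligocene at 10.87 Myr.

Oligocene, 10.87 million years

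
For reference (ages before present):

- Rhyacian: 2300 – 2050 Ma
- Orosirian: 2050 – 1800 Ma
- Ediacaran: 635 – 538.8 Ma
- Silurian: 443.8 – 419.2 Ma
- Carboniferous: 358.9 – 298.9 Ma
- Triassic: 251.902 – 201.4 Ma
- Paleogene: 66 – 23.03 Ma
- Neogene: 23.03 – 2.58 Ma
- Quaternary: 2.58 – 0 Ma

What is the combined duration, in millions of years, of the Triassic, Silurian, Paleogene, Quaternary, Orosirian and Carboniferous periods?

430.652 million years

Each duration: Triassic = 50.502; Silurian = 24.6; Paleogene = 42.97; Quaternary = 2.58; Orosirian = 250; Carboniferous = 60.
Sum: 50.502 + 24.6 + 42.97 + 2.58 + 250 + 60 = 430.652 Myr.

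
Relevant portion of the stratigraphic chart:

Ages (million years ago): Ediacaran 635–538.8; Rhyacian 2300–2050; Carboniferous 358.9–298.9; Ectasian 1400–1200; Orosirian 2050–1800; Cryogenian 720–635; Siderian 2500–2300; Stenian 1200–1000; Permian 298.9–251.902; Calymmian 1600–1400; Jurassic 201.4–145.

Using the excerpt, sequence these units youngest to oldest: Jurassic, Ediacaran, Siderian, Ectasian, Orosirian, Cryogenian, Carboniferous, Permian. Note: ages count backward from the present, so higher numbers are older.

Sorting by start age (ascending Ma, since larger Ma = older): Jurassic start 201.4, Permian start 298.9, Carboniferous start 358.9, Ediacaran start 635, Cryogenian start 720, Ectasian start 1400, Orosirian start 2050, Siderian start 2500.

Jurassic, then Permian, then Carboniferous, then Ediacaran, then Cryogenian, then Ectasian, then Orosirian, then Siderian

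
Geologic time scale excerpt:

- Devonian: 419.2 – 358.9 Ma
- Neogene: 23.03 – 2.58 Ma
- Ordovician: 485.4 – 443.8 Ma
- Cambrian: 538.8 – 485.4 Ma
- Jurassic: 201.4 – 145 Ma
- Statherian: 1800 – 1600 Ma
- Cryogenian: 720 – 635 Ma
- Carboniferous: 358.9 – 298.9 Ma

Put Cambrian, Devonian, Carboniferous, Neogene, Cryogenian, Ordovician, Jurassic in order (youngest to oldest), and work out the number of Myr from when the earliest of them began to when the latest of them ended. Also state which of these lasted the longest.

Neogene → Jurassic → Carboniferous → Devonian → Ordovician → Cambrian → Cryogenian; total span 717.42 Myr; longest is Cryogenian

From the excerpt: Cambrian 538.8–485.4; Devonian 419.2–358.9; Carboniferous 358.9–298.9; Neogene 23.03–2.58; Cryogenian 720–635; Ordovician 485.4–443.8; Jurassic 201.4–145 (Ma).
Larger Ma is earlier, so the oldest is Cryogenian and the youngest is Neogene; youngest to oldest: Neogene, Jurassic, Carboniferous, Devonian, Ordovician, Cambrian, Cryogenian.
Oldest start 720 minus youngest end 2.58 gives 717.42 Myr overall.
Individual lengths (start − end): Devonian 60.3; Cryogenian 85; Ordovician 41.6; Carboniferous 60; Neogene 20.45; Jurassic 56.4; Cambrian 53.4. The largest is Cryogenian at 85 Myr.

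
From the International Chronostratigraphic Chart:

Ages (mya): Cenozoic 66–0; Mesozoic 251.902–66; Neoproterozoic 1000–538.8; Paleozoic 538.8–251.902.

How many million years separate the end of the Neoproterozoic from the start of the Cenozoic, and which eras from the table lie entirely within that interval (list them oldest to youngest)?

The Neoproterozoic closes at 538.8 Ma and the Cenozoic opens at 66 Ma, so the interval is 538.8 − 66 = 472.8 Myr.
An era fits inside if it starts at or after 538.8 Ma and ends at or before 66 Ma; oldest first that gives Paleozoic, Mesozoic.

472.8 million years; Paleozoic, Mesozoic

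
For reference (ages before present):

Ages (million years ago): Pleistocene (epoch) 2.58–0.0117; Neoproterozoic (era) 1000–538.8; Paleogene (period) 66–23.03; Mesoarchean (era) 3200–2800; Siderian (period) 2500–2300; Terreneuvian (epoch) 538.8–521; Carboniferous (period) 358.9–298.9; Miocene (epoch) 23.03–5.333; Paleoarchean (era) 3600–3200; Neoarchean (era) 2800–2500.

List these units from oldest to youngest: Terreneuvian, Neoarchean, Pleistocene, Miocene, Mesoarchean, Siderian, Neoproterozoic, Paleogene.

Mesoarchean → Neoarchean → Siderian → Neoproterozoic → Terreneuvian → Paleogene → Miocene → Pleistocene

Sorting by start age (descending Ma, since larger Ma = older): Mesoarchean start 3200, Neoarchean start 2800, Siderian start 2500, Neoproterozoic start 1000, Terreneuvian start 538.8, Paleogene start 66, Miocene start 23.03, Pleistocene start 2.58.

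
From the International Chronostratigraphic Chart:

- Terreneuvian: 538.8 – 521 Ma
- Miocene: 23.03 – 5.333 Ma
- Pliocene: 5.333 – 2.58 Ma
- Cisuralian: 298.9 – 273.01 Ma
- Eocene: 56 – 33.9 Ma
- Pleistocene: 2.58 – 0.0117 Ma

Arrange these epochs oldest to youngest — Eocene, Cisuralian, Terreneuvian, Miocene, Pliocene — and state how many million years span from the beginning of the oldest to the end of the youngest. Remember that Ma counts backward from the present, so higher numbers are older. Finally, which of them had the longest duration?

Terreneuvian, Cisuralian, Eocene, Miocene, Pliocene; total span 536.22 Myr; longest is Cisuralian

Start ages (Ma): Terreneuvian 538.8, Cisuralian 298.9, Eocene 56, Miocene 23.03, Pliocene 5.333.
Ordered oldest to youngest: Terreneuvian, Cisuralian, Eocene, Miocene, Pliocene.
Span = 538.8 − 2.58 = 536.22 Myr.
Durations: Pliocene 2.753, Miocene 17.697, Cisuralian 25.89, Eocene 22.1, Terreneuvian 17.8 → longest is Cisuralian (25.89 Myr).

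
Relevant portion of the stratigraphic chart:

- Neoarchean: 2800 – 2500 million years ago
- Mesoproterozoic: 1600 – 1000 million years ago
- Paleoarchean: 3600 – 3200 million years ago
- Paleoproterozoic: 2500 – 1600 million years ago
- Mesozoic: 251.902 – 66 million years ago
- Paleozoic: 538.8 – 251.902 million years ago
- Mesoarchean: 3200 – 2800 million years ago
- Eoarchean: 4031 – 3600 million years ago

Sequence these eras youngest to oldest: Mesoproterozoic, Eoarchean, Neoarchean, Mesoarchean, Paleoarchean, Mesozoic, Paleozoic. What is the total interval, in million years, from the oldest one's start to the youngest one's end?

From the excerpt: Mesoproterozoic 1600–1000; Eoarchean 4031–3600; Neoarchean 2800–2500; Mesoarchean 3200–2800; Paleoarchean 3600–3200; Mesozoic 251.902–66; Paleozoic 538.8–251.902 (Ma).
Larger Ma is earlier, so the oldest is Eoarchean and the youngest is Mesozoic; youngest to oldest: Mesozoic, Paleozoic, Mesoproterozoic, Neoarchean, Mesoarchean, Paleoarchean, Eoarchean.
Oldest start 4031 minus youngest end 66 gives 3965 Myr overall.

Mesozoic → Paleozoic → Mesoproterozoic → Neoarchean → Mesoarchean → Paleoarchean → Eoarchean; total span 3965 Myr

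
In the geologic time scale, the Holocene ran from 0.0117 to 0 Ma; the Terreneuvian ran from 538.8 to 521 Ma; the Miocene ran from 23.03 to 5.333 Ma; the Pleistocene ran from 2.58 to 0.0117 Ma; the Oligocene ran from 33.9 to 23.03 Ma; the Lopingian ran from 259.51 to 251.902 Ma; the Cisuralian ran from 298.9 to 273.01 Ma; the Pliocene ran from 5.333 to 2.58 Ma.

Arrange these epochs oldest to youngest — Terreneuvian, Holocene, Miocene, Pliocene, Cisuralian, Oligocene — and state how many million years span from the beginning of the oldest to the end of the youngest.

Terreneuvian, Cisuralian, Oligocene, Miocene, Pliocene, Holocene; total span 538.8 Myr

From the excerpt: Terreneuvian 538.8–521; Holocene 0.0117–0; Miocene 23.03–5.333; Pliocene 5.333–2.58; Cisuralian 298.9–273.01; Oligocene 33.9–23.03 (Ma).
Larger Ma is earlier, so the oldest is Terreneuvian and the youngest is Holocene; oldest to youngest: Terreneuvian, Cisuralian, Oligocene, Miocene, Pliocene, Holocene.
Oldest start 538.8 minus youngest end 0 gives 538.8 Myr overall.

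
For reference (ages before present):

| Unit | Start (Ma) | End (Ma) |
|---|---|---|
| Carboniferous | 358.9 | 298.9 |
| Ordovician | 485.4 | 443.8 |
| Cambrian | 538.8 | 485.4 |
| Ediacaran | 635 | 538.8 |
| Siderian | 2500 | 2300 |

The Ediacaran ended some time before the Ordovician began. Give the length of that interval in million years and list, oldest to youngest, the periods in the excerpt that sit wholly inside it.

53.4 million years; Cambrian

End of Ediacaran = 538.8 Ma; start of Ordovician = 485.4 Ma.
Gap = 538.8 − 485.4 = 53.4 Myr.
Periods wholly inside 538.8–485.4 Ma: Cambrian (538.8–485.4).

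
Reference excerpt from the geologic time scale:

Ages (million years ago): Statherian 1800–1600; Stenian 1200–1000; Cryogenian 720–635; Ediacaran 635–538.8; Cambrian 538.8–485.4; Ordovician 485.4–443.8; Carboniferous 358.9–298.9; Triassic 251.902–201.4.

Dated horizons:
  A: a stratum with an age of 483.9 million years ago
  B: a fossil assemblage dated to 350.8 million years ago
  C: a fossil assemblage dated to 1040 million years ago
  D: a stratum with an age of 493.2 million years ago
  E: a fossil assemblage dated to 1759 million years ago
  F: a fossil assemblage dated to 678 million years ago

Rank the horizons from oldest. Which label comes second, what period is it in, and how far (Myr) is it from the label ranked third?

C, in the Stenian; 362 million years to F

Sorted oldest-first by Ma: E (1759), C (1040), F (678), D (493.2), A (483.9), B (350.8).
The second oldest is C at 1040 Ma, which lies in 1200–1000 Ma: the Stenian.
The third oldest is F at 678 Ma; separation = |1040 − 678| = 362 Myr.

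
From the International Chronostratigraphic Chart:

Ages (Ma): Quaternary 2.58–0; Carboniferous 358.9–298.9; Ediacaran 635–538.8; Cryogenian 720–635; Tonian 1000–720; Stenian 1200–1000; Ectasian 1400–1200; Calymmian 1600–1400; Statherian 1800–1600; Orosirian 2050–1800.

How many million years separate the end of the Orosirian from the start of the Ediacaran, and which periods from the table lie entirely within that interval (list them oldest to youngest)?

End of Orosirian = 1800 Ma; start of Ediacaran = 635 Ma.
Gap = 1800 − 635 = 1165 Myr.
Periods wholly inside 1800–635 Ma: Statherian (1800–1600), Calymmian (1600–1400), Ectasian (1400–1200), Stenian (1200–1000), Tonian (1000–720), Cryogenian (720–635).

1165 million years; Statherian, Calymmian, Ectasian, Stenian, Tonian, Cryogenian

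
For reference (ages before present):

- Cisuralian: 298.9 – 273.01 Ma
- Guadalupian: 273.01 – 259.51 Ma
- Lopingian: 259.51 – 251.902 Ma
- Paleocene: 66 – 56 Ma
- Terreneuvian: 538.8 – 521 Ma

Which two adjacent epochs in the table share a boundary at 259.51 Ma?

Guadalupian and Lopingian

The Guadalupian ends at 259.51 Ma and the Lopingian begins at 259.51 Ma, so they share that boundary.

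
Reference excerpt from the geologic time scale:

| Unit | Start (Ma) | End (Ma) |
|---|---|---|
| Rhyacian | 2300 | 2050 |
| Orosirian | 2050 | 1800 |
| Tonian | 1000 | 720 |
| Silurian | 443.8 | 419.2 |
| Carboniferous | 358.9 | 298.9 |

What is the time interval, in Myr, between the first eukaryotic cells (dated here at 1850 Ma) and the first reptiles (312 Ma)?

1850 − 312 = 1538 million years.

1538 million years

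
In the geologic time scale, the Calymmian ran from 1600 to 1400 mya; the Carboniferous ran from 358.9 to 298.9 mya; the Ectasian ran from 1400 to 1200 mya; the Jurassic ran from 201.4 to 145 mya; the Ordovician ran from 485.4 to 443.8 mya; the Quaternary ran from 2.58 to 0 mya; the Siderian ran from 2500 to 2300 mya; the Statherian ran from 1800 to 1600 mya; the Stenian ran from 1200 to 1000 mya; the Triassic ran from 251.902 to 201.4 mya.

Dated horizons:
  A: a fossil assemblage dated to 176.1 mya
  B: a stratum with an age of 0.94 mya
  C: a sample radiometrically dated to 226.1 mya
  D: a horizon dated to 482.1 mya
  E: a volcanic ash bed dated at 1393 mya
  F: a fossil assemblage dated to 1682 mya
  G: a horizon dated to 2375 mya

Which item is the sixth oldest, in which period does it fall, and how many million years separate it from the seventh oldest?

A, in the Jurassic; 175.16 million years to B

Sorted oldest-first by Ma: G (2375), F (1682), E (1393), D (482.1), C (226.1), A (176.1), B (0.94).
The sixth oldest is A at 176.1 Ma, which lies in 201.4–145 Ma: the Jurassic.
The seventh oldest is B at 0.94 Ma; separation = |176.1 − 0.94| = 175.16 Myr.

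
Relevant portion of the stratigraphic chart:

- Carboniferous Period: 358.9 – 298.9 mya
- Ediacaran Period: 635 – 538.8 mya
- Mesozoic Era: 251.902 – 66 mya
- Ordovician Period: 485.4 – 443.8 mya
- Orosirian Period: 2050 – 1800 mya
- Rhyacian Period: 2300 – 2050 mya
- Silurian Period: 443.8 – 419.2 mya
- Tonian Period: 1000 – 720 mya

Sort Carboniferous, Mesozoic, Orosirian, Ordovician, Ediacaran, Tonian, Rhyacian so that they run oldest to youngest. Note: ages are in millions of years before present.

Rhyacian → Orosirian → Tonian → Ediacaran → Ordovician → Carboniferous → Mesozoic

The oldest of these is Rhyacian (starts 2300 Ma) and the youngest is Mesozoic (ends 66 Ma).
In between, by decreasing start age: Orosirian (2050), Tonian (1000), Ediacaran (635), Ordovician (485.4), Carboniferous (358.9).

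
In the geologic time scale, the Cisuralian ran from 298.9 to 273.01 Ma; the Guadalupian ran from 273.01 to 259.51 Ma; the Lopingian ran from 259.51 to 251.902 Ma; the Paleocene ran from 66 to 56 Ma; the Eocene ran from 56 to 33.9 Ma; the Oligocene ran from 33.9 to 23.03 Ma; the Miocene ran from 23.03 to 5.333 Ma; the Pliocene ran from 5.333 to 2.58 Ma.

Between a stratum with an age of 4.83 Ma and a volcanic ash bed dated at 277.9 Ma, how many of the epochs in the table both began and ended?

The older date is 277.9 Ma and the younger is 4.83 Ma.
Epochs with start < 277.9 and end > 4.83 Ma: Guadalupian (273.01–259.51), Lopingian (259.51–251.902), Paleocene (66–56), Eocene (56–33.9), Oligocene (33.9–23.03), Miocene (23.03–5.333).
That is 6 complete epochs.

6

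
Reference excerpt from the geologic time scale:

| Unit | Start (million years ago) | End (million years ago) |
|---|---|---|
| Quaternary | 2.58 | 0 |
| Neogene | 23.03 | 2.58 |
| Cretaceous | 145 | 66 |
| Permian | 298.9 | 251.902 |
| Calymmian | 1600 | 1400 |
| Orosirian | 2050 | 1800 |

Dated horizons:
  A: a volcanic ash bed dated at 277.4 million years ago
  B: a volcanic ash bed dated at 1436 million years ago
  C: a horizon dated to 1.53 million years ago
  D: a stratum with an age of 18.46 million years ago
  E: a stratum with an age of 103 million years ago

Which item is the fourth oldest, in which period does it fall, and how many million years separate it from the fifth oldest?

D, in the Neogene; 16.93 million years to C

Sorted oldest-first by Ma: B (1436), A (277.4), E (103), D (18.46), C (1.53).
The fourth oldest is D at 18.46 Ma, which lies in 23.03–2.58 Ma: the Neogene.
The fifth oldest is C at 1.53 Ma; separation = |18.46 − 1.53| = 16.93 Myr.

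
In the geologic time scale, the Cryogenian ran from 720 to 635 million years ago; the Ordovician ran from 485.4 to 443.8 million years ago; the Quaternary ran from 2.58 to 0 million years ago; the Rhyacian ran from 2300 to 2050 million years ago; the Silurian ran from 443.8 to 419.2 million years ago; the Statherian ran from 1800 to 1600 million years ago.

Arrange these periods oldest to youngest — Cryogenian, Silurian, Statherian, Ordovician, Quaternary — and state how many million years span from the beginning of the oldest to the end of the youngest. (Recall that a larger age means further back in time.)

Start ages (Ma): Statherian 1800, Cryogenian 720, Ordovician 485.4, Silurian 443.8, Quaternary 2.58.
Ordered oldest to youngest: Statherian, Cryogenian, Ordovician, Silurian, Quaternary.
Span = 1800 − 0 = 1800 Myr.

Statherian, Cryogenian, Ordovician, Silurian, Quaternary; total span 1800 Myr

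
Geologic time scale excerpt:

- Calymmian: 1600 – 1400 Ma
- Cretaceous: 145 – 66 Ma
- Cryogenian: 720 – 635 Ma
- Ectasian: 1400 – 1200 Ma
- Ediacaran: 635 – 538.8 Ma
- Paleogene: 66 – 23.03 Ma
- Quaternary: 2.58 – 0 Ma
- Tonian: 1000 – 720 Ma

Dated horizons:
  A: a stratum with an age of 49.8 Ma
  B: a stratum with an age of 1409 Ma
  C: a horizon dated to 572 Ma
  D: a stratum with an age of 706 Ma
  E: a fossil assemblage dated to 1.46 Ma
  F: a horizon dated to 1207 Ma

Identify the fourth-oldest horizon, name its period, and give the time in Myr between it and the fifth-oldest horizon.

C, in the Ediacaran; 522.2 million years to A

Sorted oldest-first by Ma: B (1409), F (1207), D (706), C (572), A (49.8), E (1.46).
The fourth oldest is C at 572 Ma, which lies in 635–538.8 Ma: the Ediacaran.
The fifth oldest is A at 49.8 Ma; separation = |572 − 49.8| = 522.2 Myr.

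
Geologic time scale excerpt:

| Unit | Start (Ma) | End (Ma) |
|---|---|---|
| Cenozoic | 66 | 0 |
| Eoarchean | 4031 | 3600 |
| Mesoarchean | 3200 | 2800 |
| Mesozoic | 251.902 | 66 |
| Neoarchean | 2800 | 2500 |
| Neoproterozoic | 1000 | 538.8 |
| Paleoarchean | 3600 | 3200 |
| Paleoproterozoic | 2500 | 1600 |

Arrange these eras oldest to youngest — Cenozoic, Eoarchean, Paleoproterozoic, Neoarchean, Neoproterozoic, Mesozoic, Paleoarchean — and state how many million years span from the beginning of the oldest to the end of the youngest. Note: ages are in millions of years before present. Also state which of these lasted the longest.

Eoarchean, Paleoarchean, Neoarchean, Paleoproterozoic, Neoproterozoic, Mesozoic, Cenozoic; total span 4031 Myr; longest is Paleoproterozoic

Start ages (Ma): Eoarchean 4031, Paleoarchean 3600, Neoarchean 2800, Paleoproterozoic 2500, Neoproterozoic 1000, Mesozoic 251.902, Cenozoic 66.
Ordered oldest to youngest: Eoarchean, Paleoarchean, Neoarchean, Paleoproterozoic, Neoproterozoic, Mesozoic, Cenozoic.
Span = 4031 − 0 = 4031 Myr.
Durations: Mesozoic 185.902, Cenozoic 66, Paleoarchean 400, Paleoproterozoic 900, Neoarchean 300, Eoarchean 431, Neoproterozoic 461.2 → longest is Paleoproterozoic (900 Myr).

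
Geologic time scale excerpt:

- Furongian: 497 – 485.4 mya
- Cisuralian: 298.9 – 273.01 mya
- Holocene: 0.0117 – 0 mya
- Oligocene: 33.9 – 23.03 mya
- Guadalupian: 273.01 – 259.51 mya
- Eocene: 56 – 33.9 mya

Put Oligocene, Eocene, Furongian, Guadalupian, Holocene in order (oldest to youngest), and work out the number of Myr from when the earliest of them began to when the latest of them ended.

Furongian, Guadalupian, Eocene, Oligocene, Holocene; total span 497 Myr

From the excerpt: Oligocene 33.9–23.03; Eocene 56–33.9; Furongian 497–485.4; Guadalupian 273.01–259.51; Holocene 0.0117–0 (Ma).
Larger Ma is earlier, so the oldest is Furongian and the youngest is Holocene; oldest to youngest: Furongian, Guadalupian, Eocene, Oligocene, Holocene.
Oldest start 497 minus youngest end 0 gives 497 Myr overall.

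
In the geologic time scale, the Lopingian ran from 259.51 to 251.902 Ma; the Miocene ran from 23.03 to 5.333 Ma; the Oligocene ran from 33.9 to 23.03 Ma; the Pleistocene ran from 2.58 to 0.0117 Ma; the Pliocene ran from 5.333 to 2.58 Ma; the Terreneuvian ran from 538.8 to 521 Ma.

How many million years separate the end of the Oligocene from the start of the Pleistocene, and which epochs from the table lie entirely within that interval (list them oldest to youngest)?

The Oligocene closes at 23.03 Ma and the Pleistocene opens at 2.58 Ma, so the interval is 23.03 − 2.58 = 20.45 Myr.
An epoch fits inside if it starts at or after 23.03 Ma and ends at or before 2.58 Ma; oldest first that gives Miocene, Pliocene.

20.45 million years; Miocene, Pliocene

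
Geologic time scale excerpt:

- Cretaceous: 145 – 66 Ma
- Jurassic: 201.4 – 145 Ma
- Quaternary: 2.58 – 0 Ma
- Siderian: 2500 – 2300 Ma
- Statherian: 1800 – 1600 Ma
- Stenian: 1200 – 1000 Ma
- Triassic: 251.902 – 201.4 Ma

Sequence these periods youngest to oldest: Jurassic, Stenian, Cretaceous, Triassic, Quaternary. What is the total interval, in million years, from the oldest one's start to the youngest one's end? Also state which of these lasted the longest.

From the excerpt: Jurassic 201.4–145; Stenian 1200–1000; Cretaceous 145–66; Triassic 251.902–201.4; Quaternary 2.58–0 (Ma).
Larger Ma is earlier, so the oldest is Stenian and the youngest is Quaternary; youngest to oldest: Quaternary, Cretaceous, Jurassic, Triassic, Stenian.
Oldest start 1200 minus youngest end 0 gives 1200 Myr overall.
Individual lengths (start − end): Jurassic 56.4; Cretaceous 79; Triassic 50.502; Quaternary 2.58; Stenian 200. The largest is Stenian at 200 Myr.

Quaternary → Cretaceous → Jurassic → Triassic → Stenian; total span 1200 Myr; longest is Stenian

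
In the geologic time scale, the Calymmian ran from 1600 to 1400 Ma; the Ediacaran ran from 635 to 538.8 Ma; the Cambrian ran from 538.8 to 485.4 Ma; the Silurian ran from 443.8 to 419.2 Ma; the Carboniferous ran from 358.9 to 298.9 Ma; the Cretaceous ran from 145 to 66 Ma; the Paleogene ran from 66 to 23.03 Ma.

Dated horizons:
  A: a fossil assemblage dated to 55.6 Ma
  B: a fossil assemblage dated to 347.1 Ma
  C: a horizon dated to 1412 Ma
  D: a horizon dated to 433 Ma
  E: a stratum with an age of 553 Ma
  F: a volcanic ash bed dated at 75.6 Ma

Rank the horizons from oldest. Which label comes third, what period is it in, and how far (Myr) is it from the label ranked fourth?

Sorted oldest-first by Ma: C (1412), E (553), D (433), B (347.1), F (75.6), A (55.6).
The third oldest is D at 433 Ma, which lies in 443.8–419.2 Ma: the Silurian.
The fourth oldest is B at 347.1 Ma; separation = |433 − 347.1| = 85.9 Myr.

D, in the Silurian; 85.9 million years to B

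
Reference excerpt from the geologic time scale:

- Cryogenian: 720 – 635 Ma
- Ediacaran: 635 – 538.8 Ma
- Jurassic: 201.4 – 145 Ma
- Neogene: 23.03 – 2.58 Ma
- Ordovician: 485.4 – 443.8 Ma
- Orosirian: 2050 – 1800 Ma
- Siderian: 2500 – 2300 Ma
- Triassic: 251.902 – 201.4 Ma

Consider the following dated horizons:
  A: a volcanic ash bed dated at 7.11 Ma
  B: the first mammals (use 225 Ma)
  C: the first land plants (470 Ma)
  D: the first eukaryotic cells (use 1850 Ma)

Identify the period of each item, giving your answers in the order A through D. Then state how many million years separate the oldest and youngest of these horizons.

A — Neogene; B — Triassic; C — Ordovician; D — Orosirian; span 1842.89 million years

Match each age against the start–end ranges in the excerpt: A = 7.11 Ma → Neogene (23.03–2.58); B = 225 Ma → Triassic (251.902–201.4); C = 470 Ma → Ordovician (485.4–443.8); D = 1850 Ma → Orosirian (2050–1800).
The largest age is 1850 Ma and the smallest is 7.11 Ma; their difference is 1842.89 Myr.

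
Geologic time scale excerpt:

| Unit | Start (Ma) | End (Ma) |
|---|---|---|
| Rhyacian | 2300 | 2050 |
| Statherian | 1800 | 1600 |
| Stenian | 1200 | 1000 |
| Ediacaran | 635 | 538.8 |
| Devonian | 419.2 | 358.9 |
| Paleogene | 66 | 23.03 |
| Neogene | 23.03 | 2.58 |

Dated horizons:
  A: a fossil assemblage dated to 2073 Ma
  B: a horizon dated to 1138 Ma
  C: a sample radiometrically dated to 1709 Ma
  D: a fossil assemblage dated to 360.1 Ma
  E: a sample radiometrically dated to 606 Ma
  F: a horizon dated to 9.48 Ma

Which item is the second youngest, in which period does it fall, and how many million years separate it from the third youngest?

Smaller Ma means younger, so youngest first: F 9.48 < D 360.1 < E 606 < B 1138 < C 1709 < A 2073.
Counting 2 along gives D (360.1 Ma); the excerpt puts that inside the Devonian, 419.2–358.9 Ma.
Next in line is E (606 Ma), and 606 − 360.1 = 245.9 Myr.

D, in the Devonian; 245.9 million years to E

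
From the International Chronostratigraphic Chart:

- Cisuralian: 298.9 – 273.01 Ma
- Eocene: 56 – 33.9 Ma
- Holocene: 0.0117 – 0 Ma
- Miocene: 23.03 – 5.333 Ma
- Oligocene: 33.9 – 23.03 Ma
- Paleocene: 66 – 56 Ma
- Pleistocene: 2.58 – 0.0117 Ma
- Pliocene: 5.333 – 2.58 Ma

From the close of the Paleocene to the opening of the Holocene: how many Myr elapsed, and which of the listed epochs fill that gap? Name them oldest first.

55.9883 million years; Eocene, Oligocene, Miocene, Pliocene, Pleistocene

End of Paleocene = 56 Ma; start of Holocene = 0.0117 Ma.
Gap = 56 − 0.0117 = 55.9883 Myr.
Epochs wholly inside 56–0.0117 Ma: Eocene (56–33.9), Oligocene (33.9–23.03), Miocene (23.03–5.333), Pliocene (5.333–2.58), Pleistocene (2.58–0.0117).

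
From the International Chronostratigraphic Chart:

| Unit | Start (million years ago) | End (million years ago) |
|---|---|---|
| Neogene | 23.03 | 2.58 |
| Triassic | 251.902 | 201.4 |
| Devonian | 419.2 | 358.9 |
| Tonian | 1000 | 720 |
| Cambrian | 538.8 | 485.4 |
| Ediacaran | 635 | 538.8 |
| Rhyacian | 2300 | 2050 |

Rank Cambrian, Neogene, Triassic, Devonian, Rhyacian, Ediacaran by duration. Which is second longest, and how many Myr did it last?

Ediacaran, 96.2 million years

Start − end for each: Cambrian 538.8 − 485.4 = 53.4; Neogene 23.03 − 2.58 = 20.45; Triassic 251.902 − 201.4 = 50.502; Devonian 419.2 − 358.9 = 60.3; Rhyacian 2300 − 2050 = 250; Ediacaran 635 − 538.8 = 96.2.
Ranking these from longest: Rhyacian > Ediacaran > Devonian > Cambrian > Triassic > Neogene.
Position 2 in that ranking is Ediacaran, which lasted 96.2 Myr.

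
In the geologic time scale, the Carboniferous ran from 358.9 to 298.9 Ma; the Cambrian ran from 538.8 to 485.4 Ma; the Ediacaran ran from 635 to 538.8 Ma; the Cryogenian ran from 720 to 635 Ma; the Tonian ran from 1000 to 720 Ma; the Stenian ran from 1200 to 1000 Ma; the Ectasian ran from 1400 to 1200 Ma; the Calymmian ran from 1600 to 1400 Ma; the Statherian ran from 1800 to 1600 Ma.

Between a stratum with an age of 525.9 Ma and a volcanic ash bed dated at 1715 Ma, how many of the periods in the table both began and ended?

6

1715 Ma sits inside the Statherian (1800–1600) and 525.9 Ma inside the Cambrian (538.8–485.4); neither of those is wholly between the two dates.
The listed periods lying completely between them are Calymmian, Ectasian, Stenian, Tonian, Cryogenian, Ediacaran — 6 in all.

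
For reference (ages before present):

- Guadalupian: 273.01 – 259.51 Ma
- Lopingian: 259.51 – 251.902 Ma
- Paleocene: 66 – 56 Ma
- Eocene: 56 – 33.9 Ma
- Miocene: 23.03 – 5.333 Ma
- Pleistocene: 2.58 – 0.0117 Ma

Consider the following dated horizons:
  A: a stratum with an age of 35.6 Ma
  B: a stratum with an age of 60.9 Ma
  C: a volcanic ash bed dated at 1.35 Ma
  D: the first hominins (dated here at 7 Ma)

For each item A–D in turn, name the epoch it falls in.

A: 35.6 Ma lies in 56–33.9 Ma, so Eocene.
B: 60.9 Ma lies in 66–56 Ma, so Paleocene.
C: 1.35 Ma lies in 2.58–0.0117 Ma, so Pleistocene.
D: 7 Ma lies in 23.03–5.333 Ma, so Miocene.

A — Eocene; B — Paleocene; C — Pleistocene; D — Miocene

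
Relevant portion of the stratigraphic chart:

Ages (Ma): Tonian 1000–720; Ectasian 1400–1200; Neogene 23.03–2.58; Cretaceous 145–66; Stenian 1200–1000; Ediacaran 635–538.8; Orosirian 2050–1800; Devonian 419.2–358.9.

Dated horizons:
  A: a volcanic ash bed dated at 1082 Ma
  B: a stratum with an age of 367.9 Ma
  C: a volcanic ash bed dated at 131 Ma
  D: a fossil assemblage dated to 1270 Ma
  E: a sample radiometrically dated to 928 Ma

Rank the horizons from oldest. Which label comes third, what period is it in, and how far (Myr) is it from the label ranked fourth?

E, in the Tonian; 560.1 million years to B

Larger Ma means older, so oldest first: D 1270 > A 1082 > E 928 > B 367.9 > C 131.
Counting 3 along gives E (928 Ma); the excerpt puts that inside the Tonian, 1000–720 Ma.
Next in line is B (367.9 Ma), and 928 − 367.9 = 560.1 Myr.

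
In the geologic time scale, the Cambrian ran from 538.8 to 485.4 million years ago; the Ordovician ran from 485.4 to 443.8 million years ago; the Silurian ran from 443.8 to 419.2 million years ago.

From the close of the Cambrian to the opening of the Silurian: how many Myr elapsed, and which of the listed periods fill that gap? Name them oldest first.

The Cambrian closes at 485.4 Ma and the Silurian opens at 443.8 Ma, so the interval is 485.4 − 443.8 = 41.6 Myr.
A period fits inside if it starts at or after 485.4 Ma and ends at or before 443.8 Ma; oldest first that gives Ordovician.

41.6 million years; Ordovician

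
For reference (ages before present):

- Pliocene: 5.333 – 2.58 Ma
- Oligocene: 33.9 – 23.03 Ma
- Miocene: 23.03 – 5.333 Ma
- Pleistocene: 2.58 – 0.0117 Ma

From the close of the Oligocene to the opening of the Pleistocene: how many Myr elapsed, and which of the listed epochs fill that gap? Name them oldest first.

End of Oligocene = 23.03 Ma; start of Pleistocene = 2.58 Ma.
Gap = 23.03 − 2.58 = 20.45 Myr.
Epochs wholly inside 23.03–2.58 Ma: Miocene (23.03–5.333), Pliocene (5.333–2.58).

20.45 million years; Miocene, Pliocene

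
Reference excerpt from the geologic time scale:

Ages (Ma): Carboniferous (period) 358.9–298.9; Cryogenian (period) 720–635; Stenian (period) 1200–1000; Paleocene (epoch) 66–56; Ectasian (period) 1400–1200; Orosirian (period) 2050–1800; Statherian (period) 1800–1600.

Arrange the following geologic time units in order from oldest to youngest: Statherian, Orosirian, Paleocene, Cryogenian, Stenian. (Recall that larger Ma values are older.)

Orosirian, Statherian, Stenian, Cryogenian, Paleocene

The oldest of these is Orosirian (starts 2050 Ma) and the youngest is Paleocene (ends 56 Ma).
In between, by decreasing start age: Statherian (1800), Stenian (1200), Cryogenian (720).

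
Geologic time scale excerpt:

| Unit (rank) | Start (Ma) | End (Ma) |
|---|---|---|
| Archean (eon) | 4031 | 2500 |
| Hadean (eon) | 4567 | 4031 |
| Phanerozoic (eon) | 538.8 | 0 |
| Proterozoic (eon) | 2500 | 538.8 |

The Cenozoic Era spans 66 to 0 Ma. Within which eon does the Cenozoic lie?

The Cenozoic (66–0 Ma) lies entirely within 538.8–0 Ma, the Phanerozoic Eon.

Phanerozoic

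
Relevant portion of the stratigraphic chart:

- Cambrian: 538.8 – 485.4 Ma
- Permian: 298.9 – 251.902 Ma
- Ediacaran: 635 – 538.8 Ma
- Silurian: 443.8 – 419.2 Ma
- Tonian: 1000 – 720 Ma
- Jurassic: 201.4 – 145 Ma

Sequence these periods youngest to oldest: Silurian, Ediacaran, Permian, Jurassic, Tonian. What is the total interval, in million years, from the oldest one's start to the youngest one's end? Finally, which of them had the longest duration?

From the excerpt: Silurian 443.8–419.2; Ediacaran 635–538.8; Permian 298.9–251.902; Jurassic 201.4–145; Tonian 1000–720 (Ma).
Larger Ma is earlier, so the oldest is Tonian and the youngest is Jurassic; youngest to oldest: Jurassic, Permian, Silurian, Ediacaran, Tonian.
Oldest start 1000 minus youngest end 145 gives 855 Myr overall.
Individual lengths (start − end): Jurassic 56.4; Tonian 280; Silurian 24.6; Permian 46.998; Ediacaran 96.2. The largest is Tonian at 280 Myr.

Jurassic, Permian, Silurian, Ediacaran, Tonian; total span 855 Myr; longest is Tonian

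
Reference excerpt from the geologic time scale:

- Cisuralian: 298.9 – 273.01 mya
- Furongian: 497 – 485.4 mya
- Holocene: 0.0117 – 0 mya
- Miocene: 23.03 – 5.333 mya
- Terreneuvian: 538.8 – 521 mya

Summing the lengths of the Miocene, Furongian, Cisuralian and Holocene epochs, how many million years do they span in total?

Each duration: Miocene = 17.697; Furongian = 11.6; Cisuralian = 25.89; Holocene = 0.0117.
Sum: 17.697 + 11.6 + 25.89 + 0.0117 = 55.1987 Myr.

55.1987 million years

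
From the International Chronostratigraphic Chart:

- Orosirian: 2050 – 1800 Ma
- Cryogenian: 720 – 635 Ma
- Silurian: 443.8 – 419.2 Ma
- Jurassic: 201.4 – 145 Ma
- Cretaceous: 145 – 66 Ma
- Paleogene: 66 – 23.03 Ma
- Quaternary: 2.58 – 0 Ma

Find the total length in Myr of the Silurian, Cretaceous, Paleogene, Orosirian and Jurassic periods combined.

Each duration: Silurian = 24.6; Cretaceous = 79; Paleogene = 42.97; Orosirian = 250; Jurassic = 56.4.
Sum: 24.6 + 79 + 42.97 + 250 + 56.4 = 452.97 Myr.

452.97 million years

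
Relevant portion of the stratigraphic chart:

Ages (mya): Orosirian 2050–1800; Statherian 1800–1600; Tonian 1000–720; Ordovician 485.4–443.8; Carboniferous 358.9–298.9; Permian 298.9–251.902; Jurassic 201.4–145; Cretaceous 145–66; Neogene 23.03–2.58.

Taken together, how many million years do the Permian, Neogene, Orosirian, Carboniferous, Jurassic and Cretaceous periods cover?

Duration is start − end for each: (298.9 − 251.902) + (23.03 − 2.58) + (2050 − 1800) + (358.9 − 298.9) + (201.4 − 145) + (145 − 66).
That is 46.998 + 20.45 + 250 + 60 + 56.4 + 79, which totals 512.848 million years.

512.848 million years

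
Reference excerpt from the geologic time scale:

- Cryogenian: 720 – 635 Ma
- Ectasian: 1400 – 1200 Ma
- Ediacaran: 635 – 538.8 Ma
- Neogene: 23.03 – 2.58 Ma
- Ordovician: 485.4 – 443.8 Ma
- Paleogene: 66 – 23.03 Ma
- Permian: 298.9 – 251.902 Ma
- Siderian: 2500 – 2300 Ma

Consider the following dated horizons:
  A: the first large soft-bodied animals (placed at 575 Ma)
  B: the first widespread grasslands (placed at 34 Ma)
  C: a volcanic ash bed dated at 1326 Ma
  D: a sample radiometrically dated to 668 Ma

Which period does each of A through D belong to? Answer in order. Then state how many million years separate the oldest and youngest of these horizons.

Match each age against the start–end ranges in the excerpt: A = 575 Ma → Ediacaran (635–538.8); B = 34 Ma → Paleogene (66–23.03); C = 1326 Ma → Ectasian (1400–1200); D = 668 Ma → Cryogenian (720–635).
The largest age is 1326 Ma and the smallest is 34 Ma; their difference is 1292 Myr.

A — Ediacaran; B — Paleogene; C — Ectasian; D — Cryogenian; span 1292 million years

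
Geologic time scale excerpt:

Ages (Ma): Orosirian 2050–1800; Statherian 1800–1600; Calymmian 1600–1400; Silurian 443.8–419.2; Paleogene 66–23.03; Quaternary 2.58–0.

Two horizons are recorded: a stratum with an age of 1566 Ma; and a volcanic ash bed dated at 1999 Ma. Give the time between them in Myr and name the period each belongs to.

433 million years apart; the first in the Calymmian, the second in the Orosirian

Elapsed time: 1999 − 1566 = 433 Myr.
1566 Ma lies within 1600–1400 Ma: Calymmian.
1999 Ma lies within 2050–1800 Ma: Orosirian.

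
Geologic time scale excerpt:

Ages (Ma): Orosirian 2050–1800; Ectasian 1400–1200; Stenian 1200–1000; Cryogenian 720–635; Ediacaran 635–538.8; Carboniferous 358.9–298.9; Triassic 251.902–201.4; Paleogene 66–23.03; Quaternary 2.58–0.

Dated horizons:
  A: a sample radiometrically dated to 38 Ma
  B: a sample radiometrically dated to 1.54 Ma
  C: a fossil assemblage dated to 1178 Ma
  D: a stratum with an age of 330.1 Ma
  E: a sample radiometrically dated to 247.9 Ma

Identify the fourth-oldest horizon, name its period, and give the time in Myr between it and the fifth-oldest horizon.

Sorted oldest-first by Ma: C (1178), D (330.1), E (247.9), A (38), B (1.54).
The fourth oldest is A at 38 Ma, which lies in 66–23.03 Ma: the Paleogene.
The fifth oldest is B at 1.54 Ma; separation = |38 − 1.54| = 36.46 Myr.

A, in the Paleogene; 36.46 million years to B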